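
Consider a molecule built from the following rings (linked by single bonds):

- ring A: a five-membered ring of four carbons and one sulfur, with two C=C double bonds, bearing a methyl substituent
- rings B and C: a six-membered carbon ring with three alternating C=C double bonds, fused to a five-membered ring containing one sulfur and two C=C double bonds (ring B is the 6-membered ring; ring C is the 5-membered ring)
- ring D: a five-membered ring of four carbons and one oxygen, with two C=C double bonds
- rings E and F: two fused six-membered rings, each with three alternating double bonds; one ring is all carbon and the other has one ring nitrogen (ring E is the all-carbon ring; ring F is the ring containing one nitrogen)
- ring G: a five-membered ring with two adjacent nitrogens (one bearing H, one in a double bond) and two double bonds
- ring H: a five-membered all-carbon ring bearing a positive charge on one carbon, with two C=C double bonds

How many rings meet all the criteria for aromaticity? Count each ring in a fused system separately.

Ring A is planar and fully conjugated; 2 ring double bonds (4 π electrons) plus a heteroatom lone pair (2) give 6 π electrons. That satisfies 4n+2 with n=1, so ring A is aromatic (thiophene).
Rings B and C form a fused bicyclic system (with one sulfur) with 9 sp² atoms and 10 π electrons from ring double bonds plus a heteroatom lone pair. 10 = 4(2)+2, so the system is aromatic and both rings count as aromatic (benzothiophene).
Ring D is fully conjugated (every ring atom contributes a p orbital); 2 ring double bonds (4 π electrons) plus a heteroatom lone pair (2) give 6 π electrons. That satisfies 4n+2 with n=1, so ring D is aromatic (furan).
Rings E and F form a fused bicyclic system (with one nitrogen) with 10 sp² atoms and 10 π electrons from ring double bonds. 10 = 4(2)+2, so the system is aromatic and both rings count as aromatic (quinoline).
Ring G is fully conjugated (every ring atom contributes a p orbital); 2 ring double bonds (4 π electrons) plus a heteroatom lone pair (2) give 6 π electrons. That satisfies 4n+2 with n=1, so ring G is aromatic (pyrazole).
Ring H has only sp² ring atoms; a planar conformation would have a fully conjugated π system of 4 electrons. But 4 = 4(1), which is 4n not 4n+2, so ring H is not aromatic (cyclopentadienyl cation).
Aromatic: A, B, C, D, E, F, G. Total: 7.

7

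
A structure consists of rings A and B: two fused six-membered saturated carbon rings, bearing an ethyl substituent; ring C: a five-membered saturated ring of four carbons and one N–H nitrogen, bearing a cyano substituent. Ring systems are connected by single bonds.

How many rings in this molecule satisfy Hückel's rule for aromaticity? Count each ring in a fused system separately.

0

Ring A has only sp³ atoms, so it is not fully conjugated — not aromatic (cyclohexane ring).
Ring B has only sp³ atoms, so it is not fully conjugated — not aromatic (cyclohexane ring).
Ring C has only sp³ atoms, so it is not fully conjugated — not aromatic (pyrrolidine).
No ring is aromatic. Total: 0.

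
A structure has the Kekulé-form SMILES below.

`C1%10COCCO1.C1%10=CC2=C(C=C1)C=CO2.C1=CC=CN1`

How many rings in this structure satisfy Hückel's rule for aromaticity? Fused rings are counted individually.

The SMILES encodes a six-membered saturated ring with oxygens at positions 1 and 4; a six-membered carbon ring with three alternating C=C double bonds, fused to a five-membered ring containing one oxygen and two C=C double bonds; a five-membered ring of four carbons and one nitrogen bearing a hydrogen, with two C=C double bonds.
The 6-membered ring with two oxygens (1,4) has only sp³ atoms, so it is not fully conjugated — not aromatic (1,4-dioxane).
The fused 6/5-membered bicyclic (with one oxygen) is a single π system with 9 sp² atoms and 10 π electrons from ring double bonds plus a heteroatom lone pair. 10 = 4(2)+2, so the system is aromatic and both rings count as aromatic (benzofuran).
The 5-membered ring with one N–H is fully conjugated (every ring atom contributes a p orbital); 2 ring double bonds (4 π electrons) plus a heteroatom lone pair (2) give 6 π electrons. That satisfies 4n+2 with n=1, so it is aromatic (pyrrole).
3 of the 4 rings are aromatic. Total: 3.

3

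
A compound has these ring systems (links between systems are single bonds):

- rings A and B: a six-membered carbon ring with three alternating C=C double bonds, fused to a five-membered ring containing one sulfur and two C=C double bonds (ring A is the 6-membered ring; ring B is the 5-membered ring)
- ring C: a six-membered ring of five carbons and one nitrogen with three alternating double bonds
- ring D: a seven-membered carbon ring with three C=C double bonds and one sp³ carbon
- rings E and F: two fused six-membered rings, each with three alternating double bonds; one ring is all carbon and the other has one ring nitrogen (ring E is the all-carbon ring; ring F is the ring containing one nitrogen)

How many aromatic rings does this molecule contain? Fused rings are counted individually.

5

Rings A and B form a fused bicyclic system (with one sulfur) with 9 sp² atoms and 10 π electrons from ring double bonds plus a heteroatom lone pair. 10 = 4(2)+2, so the system is aromatic and both rings count as aromatic (benzothiophene).
Ring C is planar and fully conjugated; 3 ring double bonds give 6 π electrons. 6 = 4(1)+2, so ring C is aromatic (pyridine).
Ring D has one sp³ carbon, so it is not fully conjugated — not aromatic (cycloheptatriene).
Rings E and F form a fused bicyclic system (with one nitrogen) with 10 sp² atoms and 10 π electrons from ring double bonds. 10 = 4(2)+2, so the system is aromatic and both rings count as aromatic (quinoline).
Aromatic: A, B, C, E, F. Total: 5.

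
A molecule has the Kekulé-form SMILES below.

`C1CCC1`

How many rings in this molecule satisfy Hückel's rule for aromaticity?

The SMILES encodes a four-membered saturated carbon ring.
The 4-membered ring has only sp³ atoms, so it is not fully conjugated — not aromatic (cyclobutane).

0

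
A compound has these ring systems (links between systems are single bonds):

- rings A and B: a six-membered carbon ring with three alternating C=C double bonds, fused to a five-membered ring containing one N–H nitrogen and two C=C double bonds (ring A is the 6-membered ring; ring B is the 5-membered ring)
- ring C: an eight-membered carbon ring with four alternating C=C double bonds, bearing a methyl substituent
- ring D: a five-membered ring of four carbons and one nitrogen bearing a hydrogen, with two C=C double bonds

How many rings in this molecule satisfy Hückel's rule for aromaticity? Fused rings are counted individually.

Rings A and B form a fused bicyclic system (with one N–H) with 9 sp² atoms and 10 π electrons from ring double bonds plus a heteroatom lone pair. 10 = 4(2)+2, so the system is aromatic and both rings count as aromatic (indole).
Ring C has only sp² ring atoms; a planar conformation would have a fully conjugated π system of 8 electrons. But 8 = 4(2), which is 4n not 4n+2, so ring C is not aromatic (cyclooctatetraene) — cyclooctatetraene distorts into a non-planar tub to avoid antiaromaticity.
Ring D is planar and fully conjugated; 2 ring double bonds (4 π electrons) plus a heteroatom lone pair (2) give 6 π electrons. That satisfies 4n+2 with n=1, so ring D is aromatic (pyrrole).
Aromatic: A, B, D. Total: 3.

3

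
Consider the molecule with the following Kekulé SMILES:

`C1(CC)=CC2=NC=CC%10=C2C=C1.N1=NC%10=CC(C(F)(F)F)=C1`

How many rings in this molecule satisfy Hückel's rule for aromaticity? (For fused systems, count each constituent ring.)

The SMILES encodes two fused six-membered rings, each with three alternating double bonds; one ring is all carbon and the other has one ring nitrogen; a six-membered ring with two adjacent nitrogens and three alternating double bonds.
The fused 6/6-membered bicyclic (with one nitrogen) is a single π system with 10 sp² atoms and 10 π electrons from ring double bonds. 10 = 4(2)+2, so the system is aromatic and both rings count as aromatic (quinoline).
The 6-membered ring with two nitrogens (1,2) is planar and fully conjugated; 3 ring double bonds give 6 π electrons. That satisfies 4n+2 with n=1, so it is aromatic (pyridazine).
3 of the 3 rings are aromatic. Total: 3.

3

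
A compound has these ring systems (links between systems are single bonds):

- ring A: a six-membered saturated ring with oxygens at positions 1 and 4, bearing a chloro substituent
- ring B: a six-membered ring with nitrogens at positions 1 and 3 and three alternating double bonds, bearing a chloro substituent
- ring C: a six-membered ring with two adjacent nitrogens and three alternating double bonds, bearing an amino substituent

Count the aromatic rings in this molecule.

2

Ring A has only sp³ atoms, so it is not fully conjugated — not aromatic (1,4-dioxane).
Ring B is fully conjugated (every ring atom contributes a p orbital); 3 ring double bonds give 6 π electrons. Since 6 = 4n+2 (n=1), ring B is aromatic (pyrimidine).
Ring C is planar and fully conjugated; 3 ring double bonds give 6 π electrons. Since 6 = 4n+2 (n=1), ring C is aromatic (pyridazine).
Aromatic: B, C. Total: 2.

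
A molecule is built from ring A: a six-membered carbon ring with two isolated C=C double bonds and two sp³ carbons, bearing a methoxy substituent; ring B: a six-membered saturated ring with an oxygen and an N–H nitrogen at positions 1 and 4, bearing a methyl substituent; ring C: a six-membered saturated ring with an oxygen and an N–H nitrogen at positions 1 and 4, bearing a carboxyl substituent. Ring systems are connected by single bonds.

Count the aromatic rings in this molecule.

0

Ring A has two sp³ carbons, so it is not fully conjugated — not aromatic (1,4-cyclohexadiene).
Ring B has only sp³ atoms, so it is not fully conjugated — not aromatic (morpholine).
Ring C has only sp³ atoms, so it is not fully conjugated — not aromatic (morpholine).
No ring is aromatic. Total: 0.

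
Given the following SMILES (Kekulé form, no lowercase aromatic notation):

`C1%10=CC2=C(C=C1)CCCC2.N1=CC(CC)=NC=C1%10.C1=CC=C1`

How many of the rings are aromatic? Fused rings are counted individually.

The SMILES encodes a six-membered carbon ring with three alternating C=C double bonds, fused to a saturated six-membered carbon ring; a six-membered ring with nitrogens at positions 1 and 4 and three alternating double bonds; a four-membered carbon ring with two alternating C=C double bonds.
The 6-membered ring has a continuous p-orbital overlap around the ring; 3 ring double bonds give 6 π electrons. That satisfies 4n+2 with n=1, so it is aromatic (benzene ring).
The second 6-membered ring has four sp³ carbons, so it is not fully conjugated — not aromatic (cyclohexane ring).
The 6-membered ring with two nitrogens (1,4) has a continuous p-orbital overlap around the ring; 3 ring double bonds give 6 π electrons. That satisfies 4n+2 with n=1, so it is aromatic (pyrazine).
The 4-membered ring has only sp² ring atoms; a planar conformation would have a fully conjugated π system of 4 electrons. But 4 = 4(1), which is 4n not 4n+2, so it is not aromatic (cyclobutadiene) — cyclobutadiene is antiaromatic and distorts to a rectangle.
2 of the 4 rings are aromatic. Total: 2.

2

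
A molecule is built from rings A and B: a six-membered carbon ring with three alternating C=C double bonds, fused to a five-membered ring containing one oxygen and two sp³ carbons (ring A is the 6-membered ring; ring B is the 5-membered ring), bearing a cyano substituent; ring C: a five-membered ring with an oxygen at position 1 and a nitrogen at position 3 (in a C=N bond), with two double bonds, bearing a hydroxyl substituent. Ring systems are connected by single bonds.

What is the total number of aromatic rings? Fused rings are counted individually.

Ring A is fully conjugated (every ring atom contributes a p orbital); 3 ring double bonds give 6 π electrons. That satisfies 4n+2 with n=1, so ring A is aromatic (benzene ring).
Ring B has two sp³ carbons, so it is not fully conjugated — not aromatic (oxolane ring).
Ring C is planar and fully conjugated; 2 ring double bonds (4 π electrons) plus a heteroatom lone pair (2) give 6 π electrons. 6 = 4(1)+2, so ring C is aromatic (oxazole).
Aromatic: A, C. Total: 2.

2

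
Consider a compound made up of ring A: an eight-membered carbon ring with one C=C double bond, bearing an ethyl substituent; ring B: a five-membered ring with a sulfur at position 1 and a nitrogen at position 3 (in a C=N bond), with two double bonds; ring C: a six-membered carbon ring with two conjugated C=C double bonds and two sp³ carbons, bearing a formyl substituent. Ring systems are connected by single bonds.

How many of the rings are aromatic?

1

Ring A has six sp³ carbons, so it is not fully conjugated — not aromatic (cyclooctene).
Ring B has a continuous p-orbital overlap around the ring; 2 ring double bonds (4 π electrons) plus a heteroatom lone pair (2) give 6 π electrons. Since 6 = 4n+2 (n=1), ring B is aromatic (thiazole).
Ring C has two sp³ carbons, so it is not fully conjugated — not aromatic (1,3-cyclohexadiene).
Aromatic: B. Total: 1.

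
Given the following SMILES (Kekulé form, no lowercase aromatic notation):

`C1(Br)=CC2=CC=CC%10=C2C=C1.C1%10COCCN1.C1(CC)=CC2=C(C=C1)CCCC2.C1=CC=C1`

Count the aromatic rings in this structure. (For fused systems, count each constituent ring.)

The SMILES encodes two fused six-membered carbon rings, each with three alternating C=C double bonds; a six-membered saturated ring with an oxygen and an N–H nitrogen at positions 1 and 4; a six-membered carbon ring with three alternating C=C double bonds, fused to a saturated six-membered carbon ring; a four-membered carbon ring with two alternating C=C double bonds.
The fused 6/6-membered bicyclic is a single π system with 10 sp² atoms and 10 π electrons from ring double bonds. 10 = 4(2)+2, so the system is aromatic and both rings count as aromatic (naphthalene).
The 6-membered ring with one oxygen and one N–H (1,4) has only sp³ atoms, so it is not fully conjugated — not aromatic (morpholine).
The 6-membered ring has a continuous p-orbital overlap around the ring; 3 ring double bonds give 6 π electrons. Since 6 = 4n+2 (n=1), it is aromatic (benzene ring).
The second 6-membered ring has four sp³ carbons, so it is not fully conjugated — not aromatic (cyclohexane ring).
The 4-membered ring has only sp² ring atoms; a planar conformation would have a fully conjugated π system of 4 electrons. But 4 = 4(1), which is 4n not 4n+2, so it is not aromatic (cyclobutadiene) — cyclobutadiene is antiaromatic and distorts to a rectangle.
3 of the 6 rings are aromatic. Total: 3.

3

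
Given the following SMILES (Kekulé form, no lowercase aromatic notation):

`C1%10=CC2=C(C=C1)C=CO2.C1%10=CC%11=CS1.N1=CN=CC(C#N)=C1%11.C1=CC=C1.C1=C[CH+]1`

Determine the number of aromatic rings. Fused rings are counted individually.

5

The SMILES encodes a six-membered carbon ring with three alternating C=C double bonds, fused to a five-membered ring containing one oxygen and two C=C double bonds; a five-membered ring of four carbons and one sulfur, with two C=C double bonds; a six-membered ring with nitrogens at positions 1 and 3 and three alternating double bonds; a four-membered carbon ring with two alternating C=C double bonds; a three-membered all-carbon ring bearing a positive charge on one carbon, with one C=C double bond.
The fused 6/5-membered bicyclic (with one oxygen) is a single π system with 9 sp² atoms and 10 π electrons from ring double bonds plus a heteroatom lone pair. 10 = 4(2)+2, so the system is aromatic and both rings count as aromatic (benzofuran).
The 5-membered ring with one sulfur is fully conjugated (every ring atom contributes a p orbital); 2 ring double bonds (4 π electrons) plus a heteroatom lone pair (2) give 6 π electrons. 6 = 4(1)+2, so it is aromatic (thiophene).
The 6-membered ring with two nitrogens (1,3) is planar and fully conjugated; 3 ring double bonds give 6 π electrons. 6 = 4(1)+2, so it is aromatic (pyrimidine).
The 4-membered ring has only sp² ring atoms; a planar conformation would have a fully conjugated π system of 4 electrons. But 4 = 4(1), which is 4n not 4n+2, so it is not aromatic (cyclobutadiene) — cyclobutadiene is antiaromatic and distorts to a rectangle.
The 3-membered ring has a continuous p-orbital overlap around the ring; 1 ring double bond (2 π electrons) plus the carbocation's empty p orbital (0, but keeps the ring conjugated) give 2 π electrons. That satisfies 4n+2 with n=0, so it is aromatic (cyclopropenyl cation).
5 of the 6 rings are aromatic. Total: 5.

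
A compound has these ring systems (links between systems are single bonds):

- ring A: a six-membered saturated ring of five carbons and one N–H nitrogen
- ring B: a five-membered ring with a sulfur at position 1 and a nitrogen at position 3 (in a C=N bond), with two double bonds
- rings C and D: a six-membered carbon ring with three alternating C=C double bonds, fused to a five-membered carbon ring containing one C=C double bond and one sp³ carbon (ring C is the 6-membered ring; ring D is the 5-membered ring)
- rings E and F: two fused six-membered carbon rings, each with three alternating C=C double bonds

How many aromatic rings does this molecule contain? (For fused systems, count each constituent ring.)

Ring A has only sp³ atoms, so it is not fully conjugated — not aromatic (piperidine).
Ring B has a continuous p-orbital overlap around the ring; 2 ring double bonds (4 π electrons) plus a heteroatom lone pair (2) give 6 π electrons. 6 = 4(1)+2, so ring B is aromatic (thiazole).
Ring C is fully conjugated (every ring atom contributes a p orbital); 3 ring double bonds give 6 π electrons. That satisfies 4n+2 with n=1, so ring C is aromatic (benzene ring).
Ring D has one sp³ carbon, so it is not fully conjugated — not aromatic (cyclopentene ring).
Rings E and F form a fused bicyclic system with 10 sp² atoms and 10 π electrons from ring double bonds. 10 = 4(2)+2, so the system is aromatic and both rings count as aromatic (naphthalene).
Aromatic: B, C, E, F. Total: 4.

4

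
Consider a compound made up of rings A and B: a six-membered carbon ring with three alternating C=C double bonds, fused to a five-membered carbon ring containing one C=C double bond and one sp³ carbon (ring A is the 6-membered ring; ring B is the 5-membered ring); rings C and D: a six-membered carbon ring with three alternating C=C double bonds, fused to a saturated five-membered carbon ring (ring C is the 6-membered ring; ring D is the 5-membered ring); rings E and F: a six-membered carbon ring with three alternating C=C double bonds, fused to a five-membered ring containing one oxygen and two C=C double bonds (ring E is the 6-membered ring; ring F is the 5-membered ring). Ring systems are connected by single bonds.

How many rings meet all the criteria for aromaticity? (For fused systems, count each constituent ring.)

Ring A has a continuous p-orbital overlap around the ring; 3 ring double bonds give 6 π electrons. 6 = 4(1)+2, so ring A is aromatic (benzene ring).
Ring B has one sp³ carbon, so it is not fully conjugated — not aromatic (cyclopentene ring).
Ring C has a continuous p-orbital overlap around the ring; 3 ring double bonds give 6 π electrons. Since 6 = 4n+2 (n=1), ring C is aromatic (benzene ring).
Ring D has three sp³ carbons, so it is not fully conjugated — not aromatic (cyclopentane ring).
Rings E and F form a fused bicyclic system (with one oxygen) with 9 sp² atoms and 10 π electrons from ring double bonds plus a heteroatom lone pair. 10 = 4(2)+2, so the system is aromatic and both rings count as aromatic (benzofuran).
Aromatic: A, C, E, F. Total: 4.

4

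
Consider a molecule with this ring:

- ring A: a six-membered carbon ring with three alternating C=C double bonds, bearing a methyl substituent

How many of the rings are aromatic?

1

Ring A has a continuous p-orbital overlap around the ring; 3 ring double bonds give 6 π electrons. Since 6 = 4n+2 (n=1), ring A is aromatic (benzene).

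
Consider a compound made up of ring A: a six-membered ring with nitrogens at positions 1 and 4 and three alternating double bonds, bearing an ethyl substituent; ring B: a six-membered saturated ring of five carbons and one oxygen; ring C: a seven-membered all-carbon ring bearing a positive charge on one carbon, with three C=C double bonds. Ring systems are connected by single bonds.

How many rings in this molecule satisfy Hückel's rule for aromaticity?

Ring A is fully conjugated (every ring atom contributes a p orbital); 3 ring double bonds give 6 π electrons. 6 = 4(1)+2, so ring A is aromatic (pyrazine).
Ring B has only sp³ atoms, so it is not fully conjugated — not aromatic (tetrahydropyran).
Ring C is planar and fully conjugated; 3 ring double bonds (6 π electrons) plus the carbocation's empty p orbital (0, but keeps the ring conjugated) give 6 π electrons. That satisfies 4n+2 with n=1, so ring C is aromatic (tropylium cation).
Aromatic: A, C. Total: 2.

2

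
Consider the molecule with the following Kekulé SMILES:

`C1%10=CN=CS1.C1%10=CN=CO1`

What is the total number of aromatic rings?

2

The SMILES encodes a five-membered ring with a sulfur at position 1 and a nitrogen at position 3 (in a C=N bond), with two double bonds; a five-membered ring with an oxygen at position 1 and a nitrogen at position 3 (in a C=N bond), with two double bonds.
The 5-membered ring with one sulfur and one =N– has a continuous p-orbital overlap around the ring; 2 ring double bonds (4 π electrons) plus a heteroatom lone pair (2) give 6 π electrons. That satisfies 4n+2 with n=1, so it is aromatic (thiazole).
The 5-membered ring with one oxygen and one =N– has a continuous p-orbital overlap around the ring; 2 ring double bonds (4 π electrons) plus a heteroatom lone pair (2) give 6 π electrons. That satisfies 4n+2 with n=1, so it is aromatic (oxazole).
2 of the 2 rings are aromatic. Total: 2.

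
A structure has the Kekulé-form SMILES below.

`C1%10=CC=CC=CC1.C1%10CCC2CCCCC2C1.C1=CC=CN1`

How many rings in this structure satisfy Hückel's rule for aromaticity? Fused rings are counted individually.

1

The SMILES encodes a seven-membered carbon ring with three C=C double bonds and one sp³ carbon; two fused six-membered saturated carbon rings; a five-membered ring of four carbons and one nitrogen bearing a hydrogen, with two C=C double bonds.
The 7-membered ring has one sp³ carbon, so it is not fully conjugated — not aromatic (cycloheptatriene).
The 6-membered ring has only sp³ atoms, so it is not fully conjugated — not aromatic (cyclohexane ring).
The second 6-membered ring has only sp³ atoms, so it is not fully conjugated — not aromatic (cyclohexane ring).
The 5-membered ring with one N–H is fully conjugated (every ring atom contributes a p orbital); 2 ring double bonds (4 π electrons) plus a heteroatom lone pair (2) give 6 π electrons. 6 = 4(1)+2, so it is aromatic (pyrrole).
1 of the 4 rings is aromatic. Total: 1.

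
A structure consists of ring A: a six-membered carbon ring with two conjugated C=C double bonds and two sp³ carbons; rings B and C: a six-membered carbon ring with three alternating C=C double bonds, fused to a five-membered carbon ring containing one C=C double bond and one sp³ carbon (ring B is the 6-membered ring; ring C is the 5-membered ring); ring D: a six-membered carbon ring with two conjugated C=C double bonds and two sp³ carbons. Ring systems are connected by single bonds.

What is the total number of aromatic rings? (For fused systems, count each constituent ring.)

1

Ring A has two sp³ carbons, so it is not fully conjugated — not aromatic (1,3-cyclohexadiene).
Ring B is planar and fully conjugated; 3 ring double bonds give 6 π electrons. 6 = 4(1)+2, so ring B is aromatic (benzene ring).
Ring C has one sp³ carbon, so it is not fully conjugated — not aromatic (cyclopentene ring).
Ring D has two sp³ carbons, so it is not fully conjugated — not aromatic (1,3-cyclohexadiene).
Aromatic: B. Total: 1.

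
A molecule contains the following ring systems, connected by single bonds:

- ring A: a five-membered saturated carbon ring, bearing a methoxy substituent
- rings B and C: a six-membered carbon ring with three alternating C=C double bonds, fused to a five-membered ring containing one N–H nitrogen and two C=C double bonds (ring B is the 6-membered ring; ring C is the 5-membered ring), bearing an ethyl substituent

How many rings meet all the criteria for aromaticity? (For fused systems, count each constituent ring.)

2

Ring A has only sp³ atoms, so it is not fully conjugated — not aromatic (cyclopentane).
Rings B and C form a fused bicyclic system (with one N–H) with 9 sp² atoms and 10 π electrons from ring double bonds plus a heteroatom lone pair. 10 = 4(2)+2, so the system is aromatic and both rings count as aromatic (indole).
Aromatic: B, C. Total: 2.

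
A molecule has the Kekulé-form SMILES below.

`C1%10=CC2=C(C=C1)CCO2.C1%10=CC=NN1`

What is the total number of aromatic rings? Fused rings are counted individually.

2

The SMILES encodes a six-membered carbon ring with three alternating C=C double bonds, fused to a five-membered ring containing one oxygen and two sp³ carbons; a five-membered ring with two adjacent nitrogens (one bearing H, one in a double bond) and two double bonds.
The 6-membered ring has a continuous p-orbital overlap around the ring; 3 ring double bonds give 6 π electrons. Since 6 = 4n+2 (n=1), it is aromatic (benzene ring).
The 5-membered ring with one oxygen has two sp³ carbons, so it is not fully conjugated — not aromatic (oxolane ring).
The 5-membered ring with two adjacent nitrogens (one N–H, one =N–) is planar and fully conjugated; 2 ring double bonds (4 π electrons) plus a heteroatom lone pair (2) give 6 π electrons. 6 = 4(1)+2, so it is aromatic (pyrazole).
2 of the 3 rings are aromatic. Total: 2.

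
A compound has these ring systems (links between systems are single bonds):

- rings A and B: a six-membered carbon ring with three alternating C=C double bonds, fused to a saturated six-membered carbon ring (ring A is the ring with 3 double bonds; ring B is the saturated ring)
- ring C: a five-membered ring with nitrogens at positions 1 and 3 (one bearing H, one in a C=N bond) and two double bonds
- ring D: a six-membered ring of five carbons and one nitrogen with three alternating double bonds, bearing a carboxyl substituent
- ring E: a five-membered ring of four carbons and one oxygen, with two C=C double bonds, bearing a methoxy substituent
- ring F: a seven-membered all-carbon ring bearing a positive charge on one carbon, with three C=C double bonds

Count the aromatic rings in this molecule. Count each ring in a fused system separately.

5

Ring A has a continuous p-orbital overlap around the ring; 3 ring double bonds give 6 π electrons. That satisfies 4n+2 with n=1, so ring A is aromatic (benzene ring).
Ring B has four sp³ carbons, so it is not fully conjugated — not aromatic (cyclohexane ring).
Ring C is planar and fully conjugated; 2 ring double bonds (4 π electrons) plus a heteroatom lone pair (2) give 6 π electrons. 6 = 4(1)+2, so ring C is aromatic (imidazole).
Ring D has a continuous p-orbital overlap around the ring; 3 ring double bonds give 6 π electrons. Since 6 = 4n+2 (n=1), ring D is aromatic (pyridine).
Ring E is planar and fully conjugated; 2 ring double bonds (4 π electrons) plus a heteroatom lone pair (2) give 6 π electrons. That satisfies 4n+2 with n=1, so ring E is aromatic (furan).
Ring F has a continuous p-orbital overlap around the ring; 3 ring double bonds (6 π electrons) plus the carbocation's empty p orbital (0, but keeps the ring conjugated) give 6 π electrons. Since 6 = 4n+2 (n=1), ring F is aromatic (tropylium cation).
Aromatic: A, C, D, E, F. Total: 5.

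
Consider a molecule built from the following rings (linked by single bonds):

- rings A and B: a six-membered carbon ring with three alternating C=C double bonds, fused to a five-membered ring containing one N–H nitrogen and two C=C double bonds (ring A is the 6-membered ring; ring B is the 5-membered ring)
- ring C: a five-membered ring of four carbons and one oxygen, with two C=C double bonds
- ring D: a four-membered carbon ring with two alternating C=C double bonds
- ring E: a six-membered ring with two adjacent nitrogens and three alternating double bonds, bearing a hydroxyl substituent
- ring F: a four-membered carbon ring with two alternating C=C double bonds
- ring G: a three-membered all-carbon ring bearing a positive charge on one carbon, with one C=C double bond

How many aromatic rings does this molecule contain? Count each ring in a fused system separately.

Rings A and B form a fused bicyclic system (with one N–H) with 9 sp² atoms and 10 π electrons from ring double bonds plus a heteroatom lone pair. 10 = 4(2)+2, so the system is aromatic and both rings count as aromatic (indole).
Ring C has a continuous p-orbital overlap around the ring; 2 ring double bonds (4 π electrons) plus a heteroatom lone pair (2) give 6 π electrons. 6 = 4(1)+2, so ring C is aromatic (furan).
Ring D has only sp² ring atoms; a planar conformation would have a fully conjugated π system of 4 electrons. But 4 = 4(1), which is 4n not 4n+2, so ring D is not aromatic (cyclobutadiene) — cyclobutadiene is antiaromatic and distorts to a rectangle.
Ring E has a continuous p-orbital overlap around the ring; 3 ring double bonds give 6 π electrons. Since 6 = 4n+2 (n=1), ring E is aromatic (pyridazine).
Ring F has only sp² ring atoms; a planar conformation would have a fully conjugated π system of 4 electrons. But 4 = 4(1), which is 4n not 4n+2, so ring F is not aromatic (cyclobutadiene) — cyclobutadiene is antiaromatic and distorts to a rectangle.
Ring G has a continuous p-orbital overlap around the ring; 1 ring double bond (2 π electrons) plus the carbocation's empty p orbital (0, but keeps the ring conjugated) give 2 π electrons. Since 2 = 4n+2 (n=0), ring G is aromatic (cyclopropenyl cation).
Aromatic: A, B, C, E, G. Total: 5.

5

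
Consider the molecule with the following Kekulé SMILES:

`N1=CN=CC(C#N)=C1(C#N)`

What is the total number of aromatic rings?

1

The SMILES encodes a six-membered ring with nitrogens at positions 1 and 3 and three alternating double bonds.
The 6-membered ring with two nitrogens (1,3) has a continuous p-orbital overlap around the ring; 3 ring double bonds give 6 π electrons. Since 6 = 4n+2 (n=1), it is aromatic (pyrimidine).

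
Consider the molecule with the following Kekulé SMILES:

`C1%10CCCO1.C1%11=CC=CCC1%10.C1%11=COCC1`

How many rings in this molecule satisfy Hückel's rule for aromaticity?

0

The SMILES encodes a five-membered saturated ring of four carbons and one oxygen; a six-membered carbon ring with two conjugated C=C double bonds and two sp³ carbons; a five-membered ring of four carbons and one oxygen, with one C=C double bond and two sp³ carbons.
The 5-membered ring with one oxygen has only sp³ atoms, so it is not fully conjugated — not aromatic (tetrahydrofuran).
The 6-membered ring has two sp³ carbons, so it is not fully conjugated — not aromatic (1,3-cyclohexadiene).
The second 5-membered ring with one oxygen has two sp³ carbons, so it is not fully conjugated — not aromatic (2,3-dihydrofuran).
None of the rings are aromatic. Total: 0.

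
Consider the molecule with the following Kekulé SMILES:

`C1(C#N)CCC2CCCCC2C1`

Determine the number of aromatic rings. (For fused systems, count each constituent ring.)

0

The SMILES encodes two fused six-membered saturated carbon rings.
The 6-membered ring has only sp³ atoms, so it is not fully conjugated — not aromatic (cyclohexane ring).
The second 6-membered ring has only sp³ atoms, so it is not fully conjugated — not aromatic (cyclohexane ring).
None of the rings are aromatic. Total: 0.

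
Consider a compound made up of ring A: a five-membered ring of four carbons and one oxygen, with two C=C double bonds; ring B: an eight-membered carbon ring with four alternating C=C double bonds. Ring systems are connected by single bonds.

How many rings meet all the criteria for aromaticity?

Ring A is planar and fully conjugated; 2 ring double bonds (4 π electrons) plus a heteroatom lone pair (2) give 6 π electrons. That satisfies 4n+2 with n=1, so ring A is aromatic (furan).
Ring B has only sp² ring atoms; a planar conformation would have a fully conjugated π system of 8 electrons. But 8 = 4(2), which is 4n not 4n+2, so ring B is not aromatic (cyclooctatetraene) — cyclooctatetraene distorts into a non-planar tub to avoid antiaromaticity.
Aromatic: A. Total: 1.

1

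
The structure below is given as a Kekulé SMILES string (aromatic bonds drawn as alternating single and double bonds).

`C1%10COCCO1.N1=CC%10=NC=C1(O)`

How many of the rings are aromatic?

1

The SMILES encodes a six-membered saturated ring with oxygens at positions 1 and 4; a six-membered ring with nitrogens at positions 1 and 4 and three alternating double bonds.
The 6-membered ring with two oxygens (1,4) has only sp³ atoms, so it is not fully conjugated — not aromatic (1,4-dioxane).
The 6-membered ring with two nitrogens (1,4) has a continuous p-orbital overlap around the ring; 3 ring double bonds give 6 π electrons. Since 6 = 4n+2 (n=1), it is aromatic (pyrazine).
1 of the 2 rings is aromatic. Total: 1.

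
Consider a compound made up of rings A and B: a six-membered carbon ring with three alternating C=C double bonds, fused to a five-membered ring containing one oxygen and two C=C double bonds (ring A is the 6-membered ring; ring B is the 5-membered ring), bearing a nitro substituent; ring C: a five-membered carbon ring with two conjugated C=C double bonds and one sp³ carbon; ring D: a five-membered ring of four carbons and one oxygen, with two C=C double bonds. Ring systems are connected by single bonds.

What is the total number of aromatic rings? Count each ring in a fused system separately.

Rings A and B form a fused bicyclic system (with one oxygen) with 9 sp² atoms and 10 π electrons from ring double bonds plus a heteroatom lone pair. 10 = 4(2)+2, so the system is aromatic and both rings count as aromatic (benzofuran).
Ring C has one sp³ carbon, so it is not fully conjugated — not aromatic (cyclopentadiene).
Ring D is planar and fully conjugated; 2 ring double bonds (4 π electrons) plus a heteroatom lone pair (2) give 6 π electrons. Since 6 = 4n+2 (n=1), ring D is aromatic (furan).
Aromatic: A, B, D. Total: 3.

3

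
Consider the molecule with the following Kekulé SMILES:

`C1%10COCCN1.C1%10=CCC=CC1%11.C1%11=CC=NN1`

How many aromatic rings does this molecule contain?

The SMILES encodes a six-membered saturated ring with an oxygen and an N–H nitrogen at positions 1 and 4; a six-membered carbon ring with two isolated C=C double bonds and two sp³ carbons; a five-membered ring with two adjacent nitrogens (one bearing H, one in a double bond) and two double bonds.
The 6-membered ring with one oxygen and one N–H (1,4) has only sp³ atoms, so it is not fully conjugated — not aromatic (morpholine).
The 6-membered ring has two sp³ carbons, so it is not fully conjugated — not aromatic (1,4-cyclohexadiene).
The 5-membered ring with two adjacent nitrogens (one N–H, one =N–) is planar and fully conjugated; 2 ring double bonds (4 π electrons) plus a heteroatom lone pair (2) give 6 π electrons. That satisfies 4n+2 with n=1, so it is aromatic (pyrazole).
1 of the 3 rings is aromatic. Total: 1.

1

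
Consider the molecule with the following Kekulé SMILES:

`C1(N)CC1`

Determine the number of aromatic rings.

0

The SMILES encodes a three-membered saturated carbon ring.
The 3-membered ring has only sp³ atoms, so it is not fully conjugated — not aromatic (cyclopropane).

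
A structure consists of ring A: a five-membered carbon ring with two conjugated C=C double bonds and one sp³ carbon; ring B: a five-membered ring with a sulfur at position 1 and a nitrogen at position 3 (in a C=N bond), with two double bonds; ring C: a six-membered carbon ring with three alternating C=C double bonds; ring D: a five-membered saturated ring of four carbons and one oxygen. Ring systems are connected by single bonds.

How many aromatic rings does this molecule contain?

Ring A has one sp³ carbon, so it is not fully conjugated — not aromatic (cyclopentadiene).
Ring B is planar and fully conjugated; 2 ring double bonds (4 π electrons) plus a heteroatom lone pair (2) give 6 π electrons. Since 6 = 4n+2 (n=1), ring B is aromatic (thiazole).
Ring C has a continuous p-orbital overlap around the ring; 3 ring double bonds give 6 π electrons. That satisfies 4n+2 with n=1, so ring C is aromatic (benzene).
Ring D has only sp³ atoms, so it is not fully conjugated — not aromatic (tetrahydrofuran).
Aromatic: B, C. Total: 2.

2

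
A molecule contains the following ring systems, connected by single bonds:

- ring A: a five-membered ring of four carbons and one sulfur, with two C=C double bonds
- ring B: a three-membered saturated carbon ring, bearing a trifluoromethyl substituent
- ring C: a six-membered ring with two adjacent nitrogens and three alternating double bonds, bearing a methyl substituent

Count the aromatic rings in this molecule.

2

Ring A is planar and fully conjugated; 2 ring double bonds (4 π electrons) plus a heteroatom lone pair (2) give 6 π electrons. Since 6 = 4n+2 (n=1), ring A is aromatic (thiophene).
Ring B has only sp³ atoms, so it is not fully conjugated — not aromatic (cyclopropane).
Ring C is planar and fully conjugated; 3 ring double bonds give 6 π electrons. Since 6 = 4n+2 (n=1), ring C is aromatic (pyridazine).
Aromatic: A, C. Total: 2.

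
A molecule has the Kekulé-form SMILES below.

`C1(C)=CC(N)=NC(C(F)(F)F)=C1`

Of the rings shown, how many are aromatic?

The SMILES encodes a six-membered ring of five carbons and one nitrogen with three alternating double bonds.
The 6-membered ring with one nitrogen is planar and fully conjugated; 3 ring double bonds give 6 π electrons. Since 6 = 4n+2 (n=1), it is aromatic (pyridine).

1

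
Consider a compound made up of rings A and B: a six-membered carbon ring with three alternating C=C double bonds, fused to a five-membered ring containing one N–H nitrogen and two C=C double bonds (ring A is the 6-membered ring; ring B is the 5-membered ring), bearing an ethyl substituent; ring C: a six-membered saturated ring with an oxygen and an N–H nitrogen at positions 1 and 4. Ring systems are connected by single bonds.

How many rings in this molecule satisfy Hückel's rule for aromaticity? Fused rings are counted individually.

Rings A and B form a fused bicyclic system (with one N–H) with 9 sp² atoms and 10 π electrons from ring double bonds plus a heteroatom lone pair. 10 = 4(2)+2, so the system is aromatic and both rings count as aromatic (indole).
Ring C has only sp³ atoms, so it is not fully conjugated — not aromatic (morpholine).
Aromatic: A, B. Total: 2.

2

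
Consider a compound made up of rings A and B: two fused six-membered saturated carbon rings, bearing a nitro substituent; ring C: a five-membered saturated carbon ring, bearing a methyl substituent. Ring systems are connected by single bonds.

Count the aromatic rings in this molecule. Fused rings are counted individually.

0

Ring A has only sp³ atoms, so it is not fully conjugated — not aromatic (cyclohexane ring).
Ring B has only sp³ atoms, so it is not fully conjugated — not aromatic (cyclohexane ring).
Ring C has only sp³ atoms, so it is not fully conjugated — not aromatic (cyclopentane).
No ring is aromatic. Total: 0.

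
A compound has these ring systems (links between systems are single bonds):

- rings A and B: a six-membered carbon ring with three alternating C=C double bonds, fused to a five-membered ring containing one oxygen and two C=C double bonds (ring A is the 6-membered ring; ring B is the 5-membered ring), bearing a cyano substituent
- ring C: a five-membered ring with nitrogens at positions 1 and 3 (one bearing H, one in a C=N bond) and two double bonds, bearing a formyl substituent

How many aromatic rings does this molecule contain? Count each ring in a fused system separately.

Rings A and B form a fused bicyclic system (with one oxygen) with 9 sp² atoms and 10 π electrons from ring double bonds plus a heteroatom lone pair. 10 = 4(2)+2, so the system is aromatic and both rings count as aromatic (benzofuran).
Ring C is fully conjugated (every ring atom contributes a p orbital); 2 ring double bonds (4 π electrons) plus a heteroatom lone pair (2) give 6 π electrons. That satisfies 4n+2 with n=1, so ring C is aromatic (imidazole).
Aromatic: A, B, C. Total: 3.

3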